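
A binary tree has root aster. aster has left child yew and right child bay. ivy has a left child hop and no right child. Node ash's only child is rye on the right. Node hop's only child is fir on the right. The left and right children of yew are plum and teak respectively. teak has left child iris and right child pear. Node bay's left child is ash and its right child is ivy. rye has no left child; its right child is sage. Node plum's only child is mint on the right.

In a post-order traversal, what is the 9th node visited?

Post-order visits the left subtree, then the right subtree, then the node.
At aster: go left to yew.
  At yew: go left to plum.
    At plum: no left child.
    At plum: go right to mint.
      mint is a leaf — visit mint.
    Visit plum.
  At yew: go right to teak.
    At teak: go left to iris.
      iris is a leaf — visit iris.
    At teak: go right to pear.
      pear is a leaf — visit pear.
    Visit teak.
  Visit yew.
At aster: go right to bay.
  At bay: go left to ash.
    At ash: no left child.
    At ash: go right to rye.
      At rye: no left child.
      At rye: go right to sage.
        sage is a leaf — visit sage.
      Visit rye.
    Visit ash.
  At bay: go right to ivy.
    At ivy: go left to hop.
      At hop: no left child.
      At hop: go right to fir.
        fir is a leaf — visit fir.
      Visit hop.
    At ivy: no right child.
    Visit ivy.
  Visit bay.
Visit aster.
Full post-order sequence: mint, plum, iris, pear, teak, yew, sage, rye, ash, fir, hop, ivy, bay, aster.

ash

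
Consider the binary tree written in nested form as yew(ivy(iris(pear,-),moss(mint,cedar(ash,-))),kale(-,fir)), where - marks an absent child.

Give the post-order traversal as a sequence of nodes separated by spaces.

Post-order visits the left subtree, then the right subtree, then the node.
At yew: go left to ivy.
  At ivy: go left to iris.
    At iris: go left to pear.
      pear is a leaf — visit pear.
    At iris: no right child.
    Visit iris.
  At ivy: go right to moss.
    At moss: go left to mint.
      mint is a leaf — visit mint.
    At moss: go right to cedar.
      At cedar: go left to ash.
        ash is a leaf — visit ash.
      At cedar: no right child.
      Visit cedar.
    Visit moss.
  Visit ivy.
At yew: go right to kale.
  At kale: no left child.
  At kale: go right to fir.
    fir is a leaf — visit fir.
  Visit kale.
Visit yew.

pear iris mint ash cedar moss ivy fir kale yew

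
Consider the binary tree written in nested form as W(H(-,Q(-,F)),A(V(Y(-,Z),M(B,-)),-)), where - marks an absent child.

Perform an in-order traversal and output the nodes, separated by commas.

In-order visits the left subtree, then the node, then the right subtree.
At W: go left to H.
  At H: no left child.
  Visit H.
  At H: go right to Q.
    At Q: no left child.
    Visit Q.
    At Q: go right to F.
      F is a leaf — visit F.
Visit W.
At W: go right to A.
  At A: go left to V.
    At V: go left to Y.
      At Y: no left child.
      Visit Y.
      At Y: go right to Z.
        Z is a leaf — visit Z.
    Visit V.
    At V: go right to M.
      At M: go left to B.
        B is a leaf — visit B.
      Visit M.
      At M: no right child.
  Visit A.
  At A: no right child.

H, Q, F, W, Y, Z, V, B, M, A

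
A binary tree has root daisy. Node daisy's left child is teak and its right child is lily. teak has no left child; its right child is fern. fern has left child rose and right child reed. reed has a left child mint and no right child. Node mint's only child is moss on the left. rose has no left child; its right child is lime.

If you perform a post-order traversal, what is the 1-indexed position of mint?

Post-order visits the left subtree, then the right subtree, then the node.
At daisy: go left to teak.
  At teak: no left child.
  At teak: go right to fern.
    At fern: go left to rose.
      At rose: no left child.
      At rose: go right to lime.
        lime is a leaf — visit lime.
      Visit rose.
    At fern: go right to reed.
      At reed: go left to mint.
        At mint: go left to moss.
          moss is a leaf — visit moss.
        At mint: no right child.
        Visit mint.
      At reed: no right child.
      Visit reed.
    Visit fern.
  Visit teak.
At daisy: go right to lily.
  lily is a leaf — visit lily.
Visit daisy.
Full post-order sequence: lime, rose, moss, mint, reed, fern, teak, lily, daisy.

4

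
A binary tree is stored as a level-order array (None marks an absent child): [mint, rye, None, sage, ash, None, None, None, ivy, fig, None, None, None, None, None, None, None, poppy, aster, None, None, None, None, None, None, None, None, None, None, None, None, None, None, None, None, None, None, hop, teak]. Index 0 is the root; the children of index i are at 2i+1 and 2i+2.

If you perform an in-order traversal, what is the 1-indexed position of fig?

In-order visits the left subtree, then the node, then the right subtree.
At mint: go left to rye.
  At rye: go left to sage.
    At sage: no left child.
    Visit sage.
    At sage: go right to ivy.
      At ivy: go left to poppy.
        poppy is a leaf — visit poppy.
      Visit ivy.
      At ivy: go right to aster.
        At aster: go left to hop.
          hop is a leaf — visit hop.
        Visit aster.
        At aster: go right to teak.
          teak is a leaf — visit teak.
  Visit rye.
  At rye: go right to ash.
    At ash: go left to fig.
      fig is a leaf — visit fig.
    Visit ash.
    At ash: no right child.
Visit mint.
At mint: no right child.
Full in-order sequence: sage, poppy, ivy, hop, aster, teak, rye, fig, ash, mint.

8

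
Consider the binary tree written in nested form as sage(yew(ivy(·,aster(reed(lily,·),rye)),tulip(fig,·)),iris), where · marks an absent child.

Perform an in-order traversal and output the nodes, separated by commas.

ivy, lily, reed, aster, rye, yew, fig, tulip, sage, iris

In-order visits the left subtree, then the node, then the right subtree.
At sage: go left to yew.
  At yew: go left to ivy.
    At ivy: no left child.
    Visit ivy.
    At ivy: go right to aster.
      At aster: go left to reed.
        At reed: go left to lily.
          lily is a leaf — visit lily.
        Visit reed.
        At reed: no right child.
      Visit aster.
      At aster: go right to rye.
        rye is a leaf — visit rye.
  Visit yew.
  At yew: go right to tulip.
    At tulip: go left to fig.
      fig is a leaf — visit fig.
    Visit tulip.
    At tulip: no right child.
Visit sage.
At sage: go right to iris.
  iris is a leaf — visit iris.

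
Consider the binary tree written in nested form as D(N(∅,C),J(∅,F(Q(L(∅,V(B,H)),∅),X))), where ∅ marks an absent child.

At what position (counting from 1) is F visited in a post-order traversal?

9

Post-order visits the left subtree, then the right subtree, then the node.
At D: go left to N.
  At N: no left child.
  At N: go right to C.
    C is a leaf — visit C.
  Visit N.
At D: go right to J.
  At J: no left child.
  At J: go right to F.
    At F: go left to Q.
      At Q: go left to L.
        At L: no left child.
        At L: go right to V.
          At V: go left to B.
            B is a leaf — visit B.
          At V: go right to H.
            H is a leaf — visit H.
          Visit V.
        Visit L.
      At Q: no right child.
      Visit Q.
    At F: go right to X.
      X is a leaf — visit X.
    Visit F.
  Visit J.
Visit D.
Full post-order sequence: C, N, B, H, V, L, Q, X, F, J, D.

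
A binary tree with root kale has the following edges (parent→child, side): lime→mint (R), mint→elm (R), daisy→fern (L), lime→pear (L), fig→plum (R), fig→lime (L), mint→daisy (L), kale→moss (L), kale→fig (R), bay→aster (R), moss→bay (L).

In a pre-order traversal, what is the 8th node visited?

Pre-order visits the node, then its left subtree, then its right subtree.
Visit kale.
At kale: go left to moss.
  Visit moss.
  At moss: go left to bay.
    Visit bay.
    At bay: no left child.
    At bay: go right to aster.
      aster is a leaf — visit aster.
  At moss: no right child.
At kale: go right to fig.
  Visit fig.
  At fig: go left to lime.
    Visit lime.
    At lime: go left to pear.
      pear is a leaf — visit pear.
    At lime: go right to mint.
      Visit mint.
      At mint: go left to daisy.
        Visit daisy.
        At daisy: go left to fern.
          fern is a leaf — visit fern.
        At daisy: no right child.
      At mint: go right to elm.
        elm is a leaf — visit elm.
  At fig: go right to plum.
    plum is a leaf — visit plum.
Full pre-order sequence: kale, moss, bay, aster, fig, lime, pear, mint, daisy, fern, elm, plum.

mint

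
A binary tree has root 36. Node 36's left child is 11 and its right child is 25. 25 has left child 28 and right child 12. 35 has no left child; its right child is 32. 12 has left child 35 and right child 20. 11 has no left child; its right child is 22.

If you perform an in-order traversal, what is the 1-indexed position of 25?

In-order visits the left subtree, then the node, then the right subtree.
At 36: go left to 11.
  At 11: no left child.
  Visit 11.
  At 11: go right to 22.
    22 is a leaf — visit 22.
Visit 36.
At 36: go right to 25.
  At 25: go left to 28.
    28 is a leaf — visit 28.
  Visit 25.
  At 25: go right to 12.
    At 12: go left to 35.
      At 35: no left child.
      Visit 35.
      At 35: go right to 32.
        32 is a leaf — visit 32.
    Visit 12.
    At 12: go right to 20.
      20 is a leaf — visit 20.
Full in-order sequence: 11, 22, 36, 28, 25, 35, 32, 12, 20.

5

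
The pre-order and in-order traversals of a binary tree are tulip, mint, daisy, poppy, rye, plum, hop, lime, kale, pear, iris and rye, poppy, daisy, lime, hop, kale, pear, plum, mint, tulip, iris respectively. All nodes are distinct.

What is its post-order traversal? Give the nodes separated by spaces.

The first element of pre-order is the root; it splits in-order into left and right subtrees.
Root tulip: left subtree has 9 nodes {rye, poppy, daisy, lime, hop, kale, pear, plum, mint}, right has 1 {iris}.
  Root mint: left subtree has 8 nodes {rye, poppy, daisy, lime, hop, kale, pear, plum}, right has 0 { }.
    Root daisy: left subtree has 2 nodes {rye, poppy}, right has 5 {lime, hop, kale, pear, plum}.
      Root poppy: left subtree has 1 node {rye}, right has 0 { }.
      Root plum: left subtree has 4 nodes {lime, hop, kale, pear}, right has 0 { }.
        Root hop: left subtree has 1 node {lime}, right has 2 {kale, pear}.
          Root kale: left subtree has 0 nodes { }, right has 1 {pear}.

rye poppy lime pear kale hop plum daisy mint iris tulip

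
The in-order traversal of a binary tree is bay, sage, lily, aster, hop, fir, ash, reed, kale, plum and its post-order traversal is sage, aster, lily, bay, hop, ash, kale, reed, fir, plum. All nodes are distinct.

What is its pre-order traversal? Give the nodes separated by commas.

The last element of post-order is the root; it splits in-order into left and right subtrees.
Root plum: left subtree has 9 nodes {bay, sage, lily, aster, hop, fir, ash, reed, kale}, right has 0 { }.
  Root fir: left subtree has 5 nodes {bay, sage, lily, aster, hop}, right has 3 {ash, reed, kale}.
    Root hop: left subtree has 4 nodes {bay, sage, lily, aster}, right has 0 { }.
      Root bay: left subtree has 0 nodes { }, right has 3 {sage, lily, aster}.
        Root lily: left subtree has 1 node {sage}, right has 1 {aster}.
    Root reed: left subtree has 1 node {ash}, right has 1 {kale}.

plum, fir, hop, bay, lily, sage, aster, reed, ash, kale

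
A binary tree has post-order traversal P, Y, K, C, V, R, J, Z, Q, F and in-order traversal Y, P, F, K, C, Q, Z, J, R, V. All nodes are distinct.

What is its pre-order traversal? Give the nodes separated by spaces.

F Y P Q C K Z J R V

The last element of post-order is the root; it splits in-order into left and right subtrees.
Root F: left subtree has 2 nodes {Y, P}, right has 7 {K, C, Q, Z, J, R, V}.
  Root Y: left subtree has 0 nodes { }, right has 1 {P}.
  Root Q: left subtree has 2 nodes {K, C}, right has 4 {Z, J, R, V}.
    Root C: left subtree has 1 node {K}, right has 0 { }.
    Root Z: left subtree has 0 nodes { }, right has 3 {J, R, V}.
      Root J: left subtree has 0 nodes { }, right has 2 {R, V}.
        Root R: left subtree has 0 nodes { }, right has 1 {V}.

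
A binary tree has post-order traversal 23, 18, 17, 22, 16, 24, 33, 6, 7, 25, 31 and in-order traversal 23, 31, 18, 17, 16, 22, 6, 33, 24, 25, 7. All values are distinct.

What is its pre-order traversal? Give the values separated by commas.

31, 23, 25, 6, 16, 17, 18, 22, 33, 24, 7

The last element of post-order is the root; it splits in-order into left and right subtrees.
Root 31: left subtree has 1 node {23}, right has 9 {18, 17, 16, 22, 6, 33, 24, 25, 7}.
  Root 25: left subtree has 7 nodes {18, 17, 16, 22, 6, 33, 24}, right has 1 {7}.
    Root 6: left subtree has 4 nodes {18, 17, 16, 22}, right has 2 {33, 24}.
      Root 16: left subtree has 2 nodes {18, 17}, right has 1 {22}.
        Root 17: left subtree has 1 node {18}, right has 0 { }.
      Root 33: left subtree has 0 nodes { }, right has 1 {24}.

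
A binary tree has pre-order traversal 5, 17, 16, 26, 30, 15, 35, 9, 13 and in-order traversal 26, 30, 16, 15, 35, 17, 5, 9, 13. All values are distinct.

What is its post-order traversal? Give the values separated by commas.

30, 26, 35, 15, 16, 17, 13, 9, 5

The first element of pre-order is the root; it splits in-order into left and right subtrees.
Root 5: left subtree has 6 nodes {26, 30, 16, 15, 35, 17}, right has 2 {9, 13}.
  Root 17: left subtree has 5 nodes {26, 30, 16, 15, 35}, right has 0 { }.
    Root 16: left subtree has 2 nodes {26, 30}, right has 2 {15, 35}.
      Root 26: left subtree has 0 nodes { }, right has 1 {30}.
      Root 15: left subtree has 0 nodes { }, right has 1 {35}.
  Root 9: left subtree has 0 nodes { }, right has 1 {13}.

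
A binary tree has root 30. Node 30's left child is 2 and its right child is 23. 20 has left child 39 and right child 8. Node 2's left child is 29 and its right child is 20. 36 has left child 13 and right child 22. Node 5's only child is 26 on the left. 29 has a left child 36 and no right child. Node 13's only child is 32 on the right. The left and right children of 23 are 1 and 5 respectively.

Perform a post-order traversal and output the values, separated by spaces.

32 13 22 36 29 39 8 20 2 1 26 5 23 30

Post-order visits the left subtree, then the right subtree, then the node.
At 30: go left to 2.
  At 2: go left to 29.
    At 29: go left to 36.
      At 36: go left to 13.
        At 13: no left child.
        At 13: go right to 32.
          32 is a leaf — visit 32.
        Visit 13.
      At 36: go right to 22.
        22 is a leaf — visit 22.
      Visit 36.
    At 29: no right child.
    Visit 29.
  At 2: go right to 20.
    At 20: go left to 39.
      39 is a leaf — visit 39.
    At 20: go right to 8.
      8 is a leaf — visit 8.
    Visit 20.
  Visit 2.
At 30: go right to 23.
  At 23: go left to 1.
    1 is a leaf — visit 1.
  At 23: go right to 5.
    At 5: go left to 26.
      26 is a leaf — visit 26.
    At 5: no right child.
    Visit 5.
  Visit 23.
Visit 30.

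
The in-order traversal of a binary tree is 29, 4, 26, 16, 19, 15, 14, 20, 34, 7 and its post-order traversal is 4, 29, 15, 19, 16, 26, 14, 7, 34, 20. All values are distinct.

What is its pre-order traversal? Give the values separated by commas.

20, 14, 26, 29, 4, 16, 19, 15, 34, 7

The last element of post-order is the root; it splits in-order into left and right subtrees.
Root 20: left subtree has 7 nodes {29, 4, 26, 16, 19, 15, 14}, right has 2 {34, 7}.
  Root 14: left subtree has 6 nodes {29, 4, 26, 16, 19, 15}, right has 0 { }.
    Root 26: left subtree has 2 nodes {29, 4}, right has 3 {16, 19, 15}.
      Root 29: left subtree has 0 nodes { }, right has 1 {4}.
      Root 16: left subtree has 0 nodes { }, right has 2 {19, 15}.
        Root 19: left subtree has 0 nodes { }, right has 1 {15}.
  Root 34: left subtree has 0 nodes { }, right has 1 {7}.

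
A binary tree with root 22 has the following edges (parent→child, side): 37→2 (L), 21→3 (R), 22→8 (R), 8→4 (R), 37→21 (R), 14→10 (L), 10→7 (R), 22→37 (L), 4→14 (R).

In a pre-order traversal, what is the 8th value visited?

Pre-order visits the node, then its left subtree, then its right subtree.
Visit 22.
At 22: go left to 37.
  Visit 37.
  At 37: go left to 2.
    2 is a leaf — visit 2.
  At 37: go right to 21.
    Visit 21.
    At 21: no left child.
    At 21: go right to 3.
      3 is a leaf — visit 3.
At 22: go right to 8.
  Visit 8.
  At 8: no left child.
  At 8: go right to 4.
    Visit 4.
    At 4: no left child.
    At 4: go right to 14.
      Visit 14.
      At 14: go left to 10.
        Visit 10.
        At 10: no left child.
        At 10: go right to 7.
          7 is a leaf — visit 7.
      At 14: no right child.
Full pre-order sequence: 22, 37, 2, 21, 3, 8, 4, 14, 10, 7.

14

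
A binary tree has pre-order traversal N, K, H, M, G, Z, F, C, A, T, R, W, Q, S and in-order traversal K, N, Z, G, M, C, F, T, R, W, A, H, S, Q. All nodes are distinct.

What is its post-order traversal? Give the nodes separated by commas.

K, Z, G, C, W, R, T, A, F, M, S, Q, H, N

The first element of pre-order is the root; it splits in-order into left and right subtrees.
Root N: left subtree has 1 node {K}, right has 12 {Z, G, M, C, F, T, R, W, A, H, S, Q}.
  Root H: left subtree has 9 nodes {Z, G, M, C, F, T, R, W, A}, right has 2 {S, Q}.
    Root M: left subtree has 2 nodes {Z, G}, right has 6 {C, F, T, R, W, A}.
      Root G: left subtree has 1 node {Z}, right has 0 { }.
      Root F: left subtree has 1 node {C}, right has 4 {T, R, W, A}.
        Root A: left subtree has 3 nodes {T, R, W}, right has 0 { }.
          Root T: left subtree has 0 nodes { }, right has 2 {R, W}.
            Root R: left subtree has 0 nodes { }, right has 1 {W}.
    Root Q: left subtree has 1 node {S}, right has 0 { }.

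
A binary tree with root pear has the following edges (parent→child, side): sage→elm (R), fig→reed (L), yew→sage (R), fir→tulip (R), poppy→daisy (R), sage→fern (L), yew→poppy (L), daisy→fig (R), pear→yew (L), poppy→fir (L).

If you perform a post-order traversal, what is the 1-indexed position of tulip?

Post-order visits the left subtree, then the right subtree, then the node.
At pear: go left to yew.
  At yew: go left to poppy.
    At poppy: go left to fir.
      At fir: no left child.
      At fir: go right to tulip.
        tulip is a leaf — visit tulip.
      Visit fir.
    At poppy: go right to daisy.
      At daisy: no left child.
      At daisy: go right to fig.
        At fig: go left to reed.
          reed is a leaf — visit reed.
        At fig: no right child.
        Visit fig.
      Visit daisy.
    Visit poppy.
  At yew: go right to sage.
    At sage: go left to fern.
      fern is a leaf — visit fern.
    At sage: go right to elm.
      elm is a leaf — visit elm.
    Visit sage.
  Visit yew.
At pear: no right child.
Visit pear.
Full post-order sequence: tulip, fir, reed, fig, daisy, poppy, fern, elm, sage, yew, pear.

1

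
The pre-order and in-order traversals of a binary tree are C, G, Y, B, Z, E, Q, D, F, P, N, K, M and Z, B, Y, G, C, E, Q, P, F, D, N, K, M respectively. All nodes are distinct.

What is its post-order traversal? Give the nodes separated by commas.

The first element of pre-order is the root; it splits in-order into left and right subtrees.
Root C: left subtree has 4 nodes {Z, B, Y, G}, right has 8 {E, Q, P, F, D, N, K, M}.
  Root G: left subtree has 3 nodes {Z, B, Y}, right has 0 { }.
    Root Y: left subtree has 2 nodes {Z, B}, right has 0 { }.
      Root B: left subtree has 1 node {Z}, right has 0 { }.
  Root E: left subtree has 0 nodes { }, right has 7 {Q, P, F, D, N, K, M}.
    Root Q: left subtree has 0 nodes { }, right has 6 {P, F, D, N, K, M}.
      Root D: left subtree has 2 nodes {P, F}, right has 3 {N, K, M}.
        Root F: left subtree has 1 node {P}, right has 0 { }.
        Root N: left subtree has 0 nodes { }, right has 2 {K, M}.
          Root K: left subtree has 0 nodes { }, right has 1 {M}.

Z, B, Y, G, P, F, M, K, N, D, Q, E, C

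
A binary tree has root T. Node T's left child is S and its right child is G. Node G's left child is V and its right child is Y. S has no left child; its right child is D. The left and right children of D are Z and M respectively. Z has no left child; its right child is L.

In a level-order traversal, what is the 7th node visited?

Z

Level-order visits nodes level by level from the root, left to right within each level.
Level 0: T
Level 1: S, G
Level 2: D, V, Y
Level 3: Z, M
Level 4: L
Full level-order sequence: T, S, G, D, V, Y, Z, M, L.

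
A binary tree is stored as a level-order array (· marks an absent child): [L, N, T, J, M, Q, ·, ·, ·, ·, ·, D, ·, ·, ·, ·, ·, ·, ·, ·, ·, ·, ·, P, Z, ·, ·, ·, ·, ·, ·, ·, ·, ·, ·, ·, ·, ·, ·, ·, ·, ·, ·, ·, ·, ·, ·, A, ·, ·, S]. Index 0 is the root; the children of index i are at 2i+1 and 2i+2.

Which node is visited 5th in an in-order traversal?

In-order visits the left subtree, then the node, then the right subtree.
At L: go left to N.
  At N: go left to J.
    J is a leaf — visit J.
  Visit N.
  At N: go right to M.
    M is a leaf — visit M.
Visit L.
At L: go right to T.
  At T: go left to Q.
    At Q: go left to D.
      At D: go left to P.
        At P: go left to A.
          A is a leaf — visit A.
        Visit P.
        At P: no right child.
      Visit D.
      At D: go right to Z.
        At Z: no left child.
        Visit Z.
        At Z: go right to S.
          S is a leaf — visit S.
    Visit Q.
    At Q: no right child.
  Visit T.
  At T: no right child.
Full in-order sequence: J, N, M, L, A, P, D, Z, S, Q, T.

A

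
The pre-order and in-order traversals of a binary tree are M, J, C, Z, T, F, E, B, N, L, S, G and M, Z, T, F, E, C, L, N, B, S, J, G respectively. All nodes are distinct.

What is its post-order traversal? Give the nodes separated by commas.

The first element of pre-order is the root; it splits in-order into left and right subtrees.
Root M: left subtree has 0 nodes { }, right has 11 {Z, T, F, E, C, L, N, B, S, J, G}.
  Root J: left subtree has 9 nodes {Z, T, F, E, C, L, N, B, S}, right has 1 {G}.
    Root C: left subtree has 4 nodes {Z, T, F, E}, right has 4 {L, N, B, S}.
      Root Z: left subtree has 0 nodes { }, right has 3 {T, F, E}.
        Root T: left subtree has 0 nodes { }, right has 2 {F, E}.
          Root F: left subtree has 0 nodes { }, right has 1 {E}.
      Root B: left subtree has 2 nodes {L, N}, right has 1 {S}.
        Root N: left subtree has 1 node {L}, right has 0 { }.

E, F, T, Z, L, N, S, B, C, G, J, M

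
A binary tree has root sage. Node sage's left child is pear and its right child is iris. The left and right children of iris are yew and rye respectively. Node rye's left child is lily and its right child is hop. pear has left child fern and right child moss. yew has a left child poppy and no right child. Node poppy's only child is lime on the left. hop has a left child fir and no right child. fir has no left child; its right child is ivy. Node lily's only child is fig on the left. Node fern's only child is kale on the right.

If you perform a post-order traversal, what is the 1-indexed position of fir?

11

Post-order visits the left subtree, then the right subtree, then the node.
At sage: go left to pear.
  At pear: go left to fern.
    At fern: no left child.
    At fern: go right to kale.
      kale is a leaf — visit kale.
    Visit fern.
  At pear: go right to moss.
    moss is a leaf — visit moss.
  Visit pear.
At sage: go right to iris.
  At iris: go left to yew.
    At yew: go left to poppy.
      At poppy: go left to lime.
        lime is a leaf — visit lime.
      At poppy: no right child.
      Visit poppy.
    At yew: no right child.
    Visit yew.
  At iris: go right to rye.
    At rye: go left to lily.
      At lily: go left to fig.
        fig is a leaf — visit fig.
      At lily: no right child.
      Visit lily.
    At rye: go right to hop.
      At hop: go left to fir.
        At fir: no left child.
        At fir: go right to ivy.
          ivy is a leaf — visit ivy.
        Visit fir.
      At hop: no right child.
      Visit hop.
    Visit rye.
  Visit iris.
Visit sage.
Full post-order sequence: kale, fern, moss, pear, lime, poppy, yew, fig, lily, ivy, fir, hop, rye, iris, sage.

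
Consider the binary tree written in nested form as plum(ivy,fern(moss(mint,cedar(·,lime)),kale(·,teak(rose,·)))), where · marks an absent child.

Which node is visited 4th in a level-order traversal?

Level-order visits nodes level by level from the root, left to right within each level.
Level 0: plum
Level 1: ivy, fern
Level 2: moss, kale
Level 3: mint, cedar, teak
Level 4: lime, rose
Full level-order sequence: plum, ivy, fern, moss, kale, mint, cedar, teak, lime, rose.

moss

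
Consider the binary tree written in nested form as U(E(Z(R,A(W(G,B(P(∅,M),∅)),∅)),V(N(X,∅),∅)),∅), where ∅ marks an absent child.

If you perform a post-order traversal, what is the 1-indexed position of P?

Post-order visits the left subtree, then the right subtree, then the node.
At U: go left to E.
  At E: go left to Z.
    At Z: go left to R.
      R is a leaf — visit R.
    At Z: go right to A.
      At A: go left to W.
        At W: go left to G.
          G is a leaf — visit G.
        At W: go right to B.
          At B: go left to P.
            At P: no left child.
            At P: go right to M.
              M is a leaf — visit M.
            Visit P.
          At B: no right child.
          Visit B.
        Visit W.
      At A: no right child.
      Visit A.
    Visit Z.
  At E: go right to V.
    At V: go left to N.
      At N: go left to X.
        X is a leaf — visit X.
      At N: no right child.
      Visit N.
    At V: no right child.
    Visit V.
  Visit E.
At U: no right child.
Visit U.
Full post-order sequence: R, G, M, P, B, W, A, Z, X, N, V, E, U.

4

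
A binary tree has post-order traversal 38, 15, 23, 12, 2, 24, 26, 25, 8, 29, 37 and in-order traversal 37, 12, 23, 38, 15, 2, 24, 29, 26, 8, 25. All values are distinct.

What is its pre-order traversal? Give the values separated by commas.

The last element of post-order is the root; it splits in-order into left and right subtrees.
Root 37: left subtree has 0 nodes { }, right has 10 {12, 23, 38, 15, 2, 24, 29, 26, 8, 25}.
  Root 29: left subtree has 6 nodes {12, 23, 38, 15, 2, 24}, right has 3 {26, 8, 25}.
    Root 24: left subtree has 5 nodes {12, 23, 38, 15, 2}, right has 0 { }.
      Root 2: left subtree has 4 nodes {12, 23, 38, 15}, right has 0 { }.
        Root 12: left subtree has 0 nodes { }, right has 3 {23, 38, 15}.
          Root 23: left subtree has 0 nodes { }, right has 2 {38, 15}.
            Root 15: left subtree has 1 node {38}, right has 0 { }.
    Root 8: left subtree has 1 node {26}, right has 1 {25}.

37, 29, 24, 2, 12, 23, 15, 38, 8, 26, 25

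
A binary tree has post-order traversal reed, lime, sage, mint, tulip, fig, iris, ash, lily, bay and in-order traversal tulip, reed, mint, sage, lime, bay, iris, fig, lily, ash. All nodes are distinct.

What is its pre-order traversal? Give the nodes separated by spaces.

bay tulip mint reed sage lime lily iris fig ash

The last element of post-order is the root; it splits in-order into left and right subtrees.
Root bay: left subtree has 5 nodes {tulip, reed, mint, sage, lime}, right has 4 {iris, fig, lily, ash}.
  Root tulip: left subtree has 0 nodes { }, right has 4 {reed, mint, sage, lime}.
    Root mint: left subtree has 1 node {reed}, right has 2 {sage, lime}.
      Root sage: left subtree has 0 nodes { }, right has 1 {lime}.
  Root lily: left subtree has 2 nodes {iris, fig}, right has 1 {ash}.
    Root iris: left subtree has 0 nodes { }, right has 1 {fig}.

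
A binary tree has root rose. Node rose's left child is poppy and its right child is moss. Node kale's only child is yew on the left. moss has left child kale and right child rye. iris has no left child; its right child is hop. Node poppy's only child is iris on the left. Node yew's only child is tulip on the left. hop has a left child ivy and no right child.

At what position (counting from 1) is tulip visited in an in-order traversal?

6

In-order visits the left subtree, then the node, then the right subtree.
At rose: go left to poppy.
  At poppy: go left to iris.
    At iris: no left child.
    Visit iris.
    At iris: go right to hop.
      At hop: go left to ivy.
        ivy is a leaf — visit ivy.
      Visit hop.
      At hop: no right child.
  Visit poppy.
  At poppy: no right child.
Visit rose.
At rose: go right to moss.
  At moss: go left to kale.
    At kale: go left to yew.
      At yew: go left to tulip.
        tulip is a leaf — visit tulip.
      Visit yew.
      At yew: no right child.
    Visit kale.
    At kale: no right child.
  Visit moss.
  At moss: go right to rye.
    rye is a leaf — visit rye.
Full in-order sequence: iris, ivy, hop, poppy, rose, tulip, yew, kale, moss, rye.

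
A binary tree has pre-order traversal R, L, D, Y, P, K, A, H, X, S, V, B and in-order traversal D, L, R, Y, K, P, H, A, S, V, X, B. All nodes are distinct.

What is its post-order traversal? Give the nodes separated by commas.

The first element of pre-order is the root; it splits in-order into left and right subtrees.
Root R: left subtree has 2 nodes {D, L}, right has 9 {Y, K, P, H, A, S, V, X, B}.
  Root L: left subtree has 1 node {D}, right has 0 { }.
  Root Y: left subtree has 0 nodes { }, right has 8 {K, P, H, A, S, V, X, B}.
    Root P: left subtree has 1 node {K}, right has 6 {H, A, S, V, X, B}.
      Root A: left subtree has 1 node {H}, right has 4 {S, V, X, B}.
        Root X: left subtree has 2 nodes {S, V}, right has 1 {B}.
          Root S: left subtree has 0 nodes { }, right has 1 {V}.

D, L, K, H, V, S, B, X, A, P, Y, R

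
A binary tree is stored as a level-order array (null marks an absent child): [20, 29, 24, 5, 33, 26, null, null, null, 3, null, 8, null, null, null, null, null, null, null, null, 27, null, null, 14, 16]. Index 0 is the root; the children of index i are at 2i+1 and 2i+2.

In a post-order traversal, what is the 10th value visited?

24

Post-order visits the left subtree, then the right subtree, then the node.
At 20: go left to 29.
  At 29: go left to 5.
    5 is a leaf — visit 5.
  At 29: go right to 33.
    At 33: go left to 3.
      At 3: no left child.
      At 3: go right to 27.
        27 is a leaf — visit 27.
      Visit 3.
    At 33: no right child.
    Visit 33.
  Visit 29.
At 20: go right to 24.
  At 24: go left to 26.
    At 26: go left to 8.
      At 8: go left to 14.
        14 is a leaf — visit 14.
      At 8: go right to 16.
        16 is a leaf — visit 16.
      Visit 8.
    At 26: no right child.
    Visit 26.
  At 24: no right child.
  Visit 24.
Visit 20.
Full post-order sequence: 5, 27, 3, 33, 29, 14, 16, 8, 26, 24, 20.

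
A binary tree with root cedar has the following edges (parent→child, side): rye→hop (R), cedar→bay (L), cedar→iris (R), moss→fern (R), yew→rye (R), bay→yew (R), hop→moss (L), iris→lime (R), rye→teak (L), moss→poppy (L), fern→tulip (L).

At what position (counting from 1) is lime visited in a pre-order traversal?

12

Pre-order visits the node, then its left subtree, then its right subtree.
Visit cedar.
At cedar: go left to bay.
  Visit bay.
  At bay: no left child.
  At bay: go right to yew.
    Visit yew.
    At yew: no left child.
    At yew: go right to rye.
      Visit rye.
      At rye: go left to teak.
        teak is a leaf — visit teak.
      At rye: go right to hop.
        Visit hop.
        At hop: go left to moss.
          Visit moss.
          At moss: go left to poppy.
            poppy is a leaf — visit poppy.
          At moss: go right to fern.
            Visit fern.
            At fern: go left to tulip.
              tulip is a leaf — visit tulip.
            At fern: no right child.
        At hop: no right child.
At cedar: go right to iris.
  Visit iris.
  At iris: no left child.
  At iris: go right to lime.
    lime is a leaf — visit lime.
Full pre-order sequence: cedar, bay, yew, rye, teak, hop, moss, poppy, fern, tulip, iris, lime.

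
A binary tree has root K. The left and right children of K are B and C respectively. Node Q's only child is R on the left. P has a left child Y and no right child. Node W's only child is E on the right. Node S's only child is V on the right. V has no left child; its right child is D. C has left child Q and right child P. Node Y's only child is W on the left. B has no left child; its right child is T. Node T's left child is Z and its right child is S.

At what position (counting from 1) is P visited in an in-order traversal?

In-order visits the left subtree, then the node, then the right subtree.
At K: go left to B.
  At B: no left child.
  Visit B.
  At B: go right to T.
    At T: go left to Z.
      Z is a leaf — visit Z.
    Visit T.
    At T: go right to S.
      At S: no left child.
      Visit S.
      At S: go right to V.
        At V: no left child.
        Visit V.
        At V: go right to D.
          D is a leaf — visit D.
Visit K.
At K: go right to C.
  At C: go left to Q.
    At Q: go left to R.
      R is a leaf — visit R.
    Visit Q.
    At Q: no right child.
  Visit C.
  At C: go right to P.
    At P: go left to Y.
      At Y: go left to W.
        At W: no left child.
        Visit W.
        At W: go right to E.
          E is a leaf — visit E.
      Visit Y.
      At Y: no right child.
    Visit P.
    At P: no right child.
Full in-order sequence: B, Z, T, S, V, D, K, R, Q, C, W, E, Y, P.

14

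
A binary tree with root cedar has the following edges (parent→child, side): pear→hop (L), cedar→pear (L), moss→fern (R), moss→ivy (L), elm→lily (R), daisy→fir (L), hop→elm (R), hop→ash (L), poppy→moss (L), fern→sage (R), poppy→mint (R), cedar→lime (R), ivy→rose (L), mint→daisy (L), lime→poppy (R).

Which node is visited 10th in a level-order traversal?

Level-order visits nodes level by level from the root, left to right within each level.
Level 0: cedar
Level 1: pear, lime
Level 2: hop, poppy
Level 3: ash, elm, moss, mint
Level 4: lily, ivy, fern, daisy
Level 5: rose, sage, fir
Full level-order sequence: cedar, pear, lime, hop, poppy, ash, elm, moss, mint, lily, ivy, fern, daisy, rose, sage, fir.

lily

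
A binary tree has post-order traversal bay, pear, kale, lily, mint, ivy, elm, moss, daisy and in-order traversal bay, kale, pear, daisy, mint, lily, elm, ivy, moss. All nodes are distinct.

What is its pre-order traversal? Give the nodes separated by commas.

daisy, kale, bay, pear, moss, elm, mint, lily, ivy

The last element of post-order is the root; it splits in-order into left and right subtrees.
Root daisy: left subtree has 3 nodes {bay, kale, pear}, right has 5 {mint, lily, elm, ivy, moss}.
  Root kale: left subtree has 1 node {bay}, right has 1 {pear}.
  Root moss: left subtree has 4 nodes {mint, lily, elm, ivy}, right has 0 { }.
    Root elm: left subtree has 2 nodes {mint, lily}, right has 1 {ivy}.
      Root mint: left subtree has 0 nodes { }, right has 1 {lily}.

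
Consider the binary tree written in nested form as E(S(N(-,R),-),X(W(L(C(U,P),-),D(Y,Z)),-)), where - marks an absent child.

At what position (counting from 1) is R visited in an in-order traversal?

In-order visits the left subtree, then the node, then the right subtree.
At E: go left to S.
  At S: go left to N.
    At N: no left child.
    Visit N.
    At N: go right to R.
      R is a leaf — visit R.
  Visit S.
  At S: no right child.
Visit E.
At E: go right to X.
  At X: go left to W.
    At W: go left to L.
      At L: go left to C.
        At C: go left to U.
          U is a leaf — visit U.
        Visit C.
        At C: go right to P.
          P is a leaf — visit P.
      Visit L.
      At L: no right child.
    Visit W.
    At W: go right to D.
      At D: go left to Y.
        Y is a leaf — visit Y.
      Visit D.
      At D: go right to Z.
        Z is a leaf — visit Z.
  Visit X.
  At X: no right child.
Full in-order sequence: N, R, S, E, U, C, P, L, W, Y, D, Z, X.

2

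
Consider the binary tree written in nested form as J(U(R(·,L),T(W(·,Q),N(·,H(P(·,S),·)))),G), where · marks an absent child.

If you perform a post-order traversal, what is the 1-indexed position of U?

Post-order visits the left subtree, then the right subtree, then the node.
At J: go left to U.
  At U: go left to R.
    At R: no left child.
    At R: go right to L.
      L is a leaf — visit L.
    Visit R.
  At U: go right to T.
    At T: go left to W.
      At W: no left child.
      At W: go right to Q.
        Q is a leaf — visit Q.
      Visit W.
    At T: go right to N.
      At N: no left child.
      At N: go right to H.
        At H: go left to P.
          At P: no left child.
          At P: go right to S.
            S is a leaf — visit S.
          Visit P.
        At H: no right child.
        Visit H.
      Visit N.
    Visit T.
  Visit U.
At J: go right to G.
  G is a leaf — visit G.
Visit J.
Full post-order sequence: L, R, Q, W, S, P, H, N, T, U, G, J.

10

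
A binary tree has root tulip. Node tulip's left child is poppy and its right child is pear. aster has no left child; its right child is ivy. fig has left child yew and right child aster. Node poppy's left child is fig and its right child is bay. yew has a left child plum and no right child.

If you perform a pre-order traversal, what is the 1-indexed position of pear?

Pre-order visits the node, then its left subtree, then its right subtree.
Visit tulip.
At tulip: go left to poppy.
  Visit poppy.
  At poppy: go left to fig.
    Visit fig.
    At fig: go left to yew.
      Visit yew.
      At yew: go left to plum.
        plum is a leaf — visit plum.
      At yew: no right child.
    At fig: go right to aster.
      Visit aster.
      At aster: no left child.
      At aster: go right to ivy.
        ivy is a leaf — visit ivy.
  At poppy: go right to bay.
    bay is a leaf — visit bay.
At tulip: go right to pear.
  pear is a leaf — visit pear.
Full pre-order sequence: tulip, poppy, fig, yew, plum, aster, ivy, bay, pear.

9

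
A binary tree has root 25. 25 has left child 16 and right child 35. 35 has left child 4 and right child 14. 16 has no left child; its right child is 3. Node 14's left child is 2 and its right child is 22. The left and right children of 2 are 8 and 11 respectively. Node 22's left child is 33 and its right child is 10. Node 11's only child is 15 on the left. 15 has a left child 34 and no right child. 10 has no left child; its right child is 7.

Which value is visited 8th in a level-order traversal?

22

Level-order visits nodes level by level from the root, left to right within each level.
Level 0: 25
Level 1: 16, 35
Level 2: 3, 4, 14
Level 3: 2, 22
Level 4: 8, 11, 33, 10
Level 5: 15, 7
Level 6: 34
Full level-order sequence: 25, 16, 35, 3, 4, 14, 2, 22, 8, 11, 33, 10, 15, 7, 34.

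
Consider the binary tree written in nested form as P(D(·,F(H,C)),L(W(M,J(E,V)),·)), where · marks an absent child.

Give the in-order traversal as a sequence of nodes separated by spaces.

In-order visits the left subtree, then the node, then the right subtree.
At P: go left to D.
  At D: no left child.
  Visit D.
  At D: go right to F.
    At F: go left to H.
      H is a leaf — visit H.
    Visit F.
    At F: go right to C.
      C is a leaf — visit C.
Visit P.
At P: go right to L.
  At L: go left to W.
    At W: go left to M.
      M is a leaf — visit M.
    Visit W.
    At W: go right to J.
      At J: go left to E.
        E is a leaf — visit E.
      Visit J.
      At J: go right to V.
        V is a leaf — visit V.
  Visit L.
  At L: no right child.

D H F C P M W E J V L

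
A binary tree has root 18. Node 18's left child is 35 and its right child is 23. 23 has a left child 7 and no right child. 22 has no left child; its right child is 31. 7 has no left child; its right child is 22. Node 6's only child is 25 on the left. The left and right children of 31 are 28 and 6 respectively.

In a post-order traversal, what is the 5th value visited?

Post-order visits the left subtree, then the right subtree, then the node.
At 18: go left to 35.
  35 is a leaf — visit 35.
At 18: go right to 23.
  At 23: go left to 7.
    At 7: no left child.
    At 7: go right to 22.
      At 22: no left child.
      At 22: go right to 31.
        At 31: go left to 28.
          28 is a leaf — visit 28.
        At 31: go right to 6.
          At 6: go left to 25.
            25 is a leaf — visit 25.
          At 6: no right child.
          Visit 6.
        Visit 31.
      Visit 22.
    Visit 7.
  At 23: no right child.
  Visit 23.
Visit 18.
Full post-order sequence: 35, 28, 25, 6, 31, 22, 7, 23, 18.

31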